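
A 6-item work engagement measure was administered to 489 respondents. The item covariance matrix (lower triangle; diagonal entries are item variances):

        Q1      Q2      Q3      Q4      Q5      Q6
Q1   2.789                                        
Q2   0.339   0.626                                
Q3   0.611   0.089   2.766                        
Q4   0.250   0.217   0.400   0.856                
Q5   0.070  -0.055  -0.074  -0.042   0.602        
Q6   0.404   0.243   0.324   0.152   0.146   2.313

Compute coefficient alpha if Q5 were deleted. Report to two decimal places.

Remaining items: Q1, Q2, Q3, Q4, Q6 (k = 5).
Σσᵢ² = 2.789 + 0.626 + 2.766 + 0.856 + 2.313 = 9.350
total variance = 9.350 + 2 × 3.029 = 15.408
α (item deleted) = (5/4)·(1 − 9.350/15.408) = 0.49

coefficient alpha = 0.49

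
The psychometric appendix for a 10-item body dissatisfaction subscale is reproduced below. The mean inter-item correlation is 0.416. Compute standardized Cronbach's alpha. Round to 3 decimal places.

standardized Cronbach's alpha = 0.877

Standardized α = k·r̄ / (1 + (k−1)·r̄) = 10 × 0.416 / (1 + 9 × 0.416)
  = 4.1600 / 4.7440 = 0.877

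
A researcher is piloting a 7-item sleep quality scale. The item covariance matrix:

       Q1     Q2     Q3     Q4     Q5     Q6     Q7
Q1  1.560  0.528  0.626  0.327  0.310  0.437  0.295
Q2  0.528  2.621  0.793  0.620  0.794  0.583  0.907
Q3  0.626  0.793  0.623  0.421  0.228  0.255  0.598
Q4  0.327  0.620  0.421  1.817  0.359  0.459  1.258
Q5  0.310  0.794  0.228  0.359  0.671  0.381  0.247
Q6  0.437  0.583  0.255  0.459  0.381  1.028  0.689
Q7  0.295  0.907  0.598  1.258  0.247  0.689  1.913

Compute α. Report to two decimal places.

α = 0.80

sum of item variances = 1.560 + 2.621 + 0.623 + 1.817 + 0.671 + 1.028 + 1.913 = 10.233
Sum of off-diagonal covariances = 11.115
σ²_total = 10.233 + 2 × 11.115 = 32.463
α = (k/(k−1))·(1 − sum of item variances/σ²_total) = (7/6)·(1 − 10.233/32.463) = 0.80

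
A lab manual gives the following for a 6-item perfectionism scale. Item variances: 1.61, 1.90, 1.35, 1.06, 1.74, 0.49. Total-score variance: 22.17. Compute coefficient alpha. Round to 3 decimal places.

coefficient alpha = 0.759

Σσᵢ² = 1.61 + 1.90 + 1.35 + 1.06 + 1.74 + 0.49 = 8.15
α = (k/(k−1))·(1 − Σσᵢ²/σ²_T) = (6/5)·(1 − 8.15/22.17) = 0.759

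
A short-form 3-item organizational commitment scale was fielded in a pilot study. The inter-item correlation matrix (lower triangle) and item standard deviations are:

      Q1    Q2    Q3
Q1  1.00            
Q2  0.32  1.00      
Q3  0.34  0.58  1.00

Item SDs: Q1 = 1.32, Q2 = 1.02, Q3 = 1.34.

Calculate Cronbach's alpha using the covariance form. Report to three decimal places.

Cronbach's alpha = 0.665

Σσ²ᵢ = 1.32² + 1.02² + 1.34² = 4.5784
Covariances σ_ij = r_ij · s_i · s_j:
  σ(Q1,Q2) = 0.32 × 1.32 × 1.02 = 0.4308
  σ(Q1,Q3) = 0.34 × 1.32 × 1.34 = 0.6014
  σ(Q2,Q3) = 0.58 × 1.02 × 1.34 = 0.7927
σ²_T = Σσ²ᵢ + 2·Σσ_ij = 4.5784 + 2 × 1.8249 = 8.2282
α = (3/2)·(1 − 4.5784/8.2282) = 0.665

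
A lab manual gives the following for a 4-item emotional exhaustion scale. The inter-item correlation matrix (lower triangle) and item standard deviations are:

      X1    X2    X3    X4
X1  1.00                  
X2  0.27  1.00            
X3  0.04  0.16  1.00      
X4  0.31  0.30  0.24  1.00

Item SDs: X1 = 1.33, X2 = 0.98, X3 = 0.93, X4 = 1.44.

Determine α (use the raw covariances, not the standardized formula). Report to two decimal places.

Σσ²ᵢ = 1.33² + 0.98² + 0.93² + 1.44² = 5.6678
Covariances σ_ij = r_ij · s_i · s_j:
  σ(X1,X2) = 0.27 × 1.33 × 0.98 = 0.3519
  σ(X1,X3) = 0.04 × 1.33 × 0.93 = 0.0495
  σ(X1,X4) = 0.31 × 1.33 × 1.44 = 0.5937
  σ(X2,X3) = 0.16 × 0.98 × 0.93 = 0.1458
  σ(X2,X4) = 0.30 × 0.98 × 1.44 = 0.4234
  σ(X3,X4) = 0.24 × 0.93 × 1.44 = 0.3214
σ²_T = Σσ²ᵢ + 2·Σσ_ij = 5.6678 + 2 × 1.8857 = 9.4392
α = (4/3)·(1 − 5.6678/9.4392) = 0.53

α = 0.53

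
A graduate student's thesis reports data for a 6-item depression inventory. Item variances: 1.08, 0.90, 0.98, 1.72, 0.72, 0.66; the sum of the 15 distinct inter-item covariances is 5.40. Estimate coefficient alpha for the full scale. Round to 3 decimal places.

α = 0.769

ΣVar(i) = 1.08 + 0.90 + 0.98 + 1.72 + 0.72 + 0.66 = 6.06
Sum of distinct covariances = 5.40
σ²_total = ΣVar(i) + 2·Σcov = 6.06 + 2 × 5.40 = 16.86
α = (6/5)·(1 − 6.06/16.86) = 0.769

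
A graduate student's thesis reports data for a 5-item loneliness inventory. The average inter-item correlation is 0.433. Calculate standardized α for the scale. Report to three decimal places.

α = 0.792

Standardized α = k·r̄ / (1 + (k−1)·r̄) = 5 × 0.433 / (1 + 4 × 0.433)
  = 2.1650 / 2.7320 = 0.792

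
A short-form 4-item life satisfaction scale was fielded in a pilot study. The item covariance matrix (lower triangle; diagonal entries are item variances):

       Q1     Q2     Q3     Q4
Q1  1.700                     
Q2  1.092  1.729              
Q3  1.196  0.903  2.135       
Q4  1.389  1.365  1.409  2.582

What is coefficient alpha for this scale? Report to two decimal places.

Σσᵢ² = 1.700 + 1.729 + 2.135 + 2.582 = 8.146
Sum of the distinct covariances = 7.354
σ²_total = 8.146 + 2 × 7.354 = 22.854
α = (k/(k−1))·(1 − Σσᵢ²/σ²_total) = (4/3)·(1 − 8.146/22.854) = 0.86

coefficient alpha = 0.86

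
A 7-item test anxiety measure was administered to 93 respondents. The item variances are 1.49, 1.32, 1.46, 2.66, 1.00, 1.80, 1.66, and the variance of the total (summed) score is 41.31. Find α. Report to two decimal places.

Σσᵢ² = 1.49 + 1.32 + 1.46 + 2.66 + 1.00 + 1.80 + 1.66 = 11.39
α = (k/(k−1))·(1 − Σσᵢ²/σ²_total) = (7/6)·(1 − 11.39/41.31) = 0.84

α = 0.84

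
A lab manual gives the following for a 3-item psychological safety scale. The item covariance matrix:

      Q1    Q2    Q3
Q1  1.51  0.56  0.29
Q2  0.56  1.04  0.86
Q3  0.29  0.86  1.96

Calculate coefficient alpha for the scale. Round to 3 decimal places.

sum of item variances = 1.51 + 1.04 + 1.96 = 4.51
Sum of off-diagonal covariances = 1.71
total variance = 4.51 + 2 × 1.71 = 7.93
α = (k/(k−1))·(1 − sum of item variances/total variance) = (3/2)·(1 − 4.51/7.93) = 0.647

α = 0.647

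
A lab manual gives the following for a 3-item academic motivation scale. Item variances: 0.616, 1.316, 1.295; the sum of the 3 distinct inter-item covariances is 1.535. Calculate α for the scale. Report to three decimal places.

α = 0.731

Σσ²ᵢ = 0.616 + 1.316 + 1.295 = 3.227
Sum of distinct covariances = 1.535
σ²_T = Σσ²ᵢ + 2·Σcov = 3.227 + 2 × 1.535 = 6.297
α = (3/2)·(1 − 3.227/6.297) = 0.731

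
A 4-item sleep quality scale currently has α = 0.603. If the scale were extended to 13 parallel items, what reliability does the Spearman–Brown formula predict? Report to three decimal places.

Length factor m = 13/4 = 3.2500
α' = m·α / (1 + (m−1)·α)
   = 13/4 × 0.603 / (1 + (13/4 − 1) × 0.603)
   = 1.9597 / 2.3567 = 0.832

predicted reliability = 0.832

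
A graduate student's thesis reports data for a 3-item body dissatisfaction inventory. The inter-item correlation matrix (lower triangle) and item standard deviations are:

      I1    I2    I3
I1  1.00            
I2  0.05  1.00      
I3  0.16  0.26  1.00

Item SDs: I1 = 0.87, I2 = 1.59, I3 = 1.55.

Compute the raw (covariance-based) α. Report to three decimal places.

α = 0.368

Σσ²ᵢ = 0.87² + 1.59² + 1.55² = 5.6875
Covariances σ_ij = r_ij · s_i · s_j:
  σ(I1,I2) = 0.05 × 0.87 × 1.59 = 0.0692
  σ(I1,I3) = 0.16 × 0.87 × 1.55 = 0.2158
  σ(I2,I3) = 0.26 × 1.59 × 1.55 = 0.6408
σ²_T = Σσ²ᵢ + 2·Σσ_ij = 5.6875 + 2 × 0.9258 = 7.5391
α = (3/2)·(1 − 5.6875/7.5391) = 0.368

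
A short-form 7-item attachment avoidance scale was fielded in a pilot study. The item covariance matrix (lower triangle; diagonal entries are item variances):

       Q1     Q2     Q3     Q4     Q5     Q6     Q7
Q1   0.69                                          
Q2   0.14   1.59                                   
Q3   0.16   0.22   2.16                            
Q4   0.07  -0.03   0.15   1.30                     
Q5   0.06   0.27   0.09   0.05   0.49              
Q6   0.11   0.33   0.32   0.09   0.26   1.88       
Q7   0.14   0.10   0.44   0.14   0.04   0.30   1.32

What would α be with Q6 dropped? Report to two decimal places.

Remaining items: Q1, Q2, Q3, Q4, Q5, Q7 (k = 6).
ΣVar(i) = 0.69 + 1.59 + 2.16 + 1.30 + 0.49 + 1.32 = 7.55
σ²_total = 7.55 + 2 × 2.04 = 11.63
α (item deleted) = (6/5)·(1 − 7.55/11.63) = 0.42

α = 0.42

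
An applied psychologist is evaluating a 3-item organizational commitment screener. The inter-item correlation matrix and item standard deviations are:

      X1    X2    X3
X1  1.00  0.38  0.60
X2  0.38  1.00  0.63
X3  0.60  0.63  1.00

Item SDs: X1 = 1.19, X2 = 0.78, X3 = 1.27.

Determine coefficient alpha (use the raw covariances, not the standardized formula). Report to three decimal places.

α = 0.763

Σσ²ᵢ = 1.19² + 0.78² + 1.27² = 3.6374
Covariances σ_ij = r_ij · s_i · s_j:
  σ(X1,X2) = 0.38 × 1.19 × 0.78 = 0.3527
  σ(X1,X3) = 0.60 × 1.19 × 1.27 = 0.9068
  σ(X2,X3) = 0.63 × 0.78 × 1.27 = 0.6241
σ²_T = Σσ²ᵢ + 2·Σσ_ij = 3.6374 + 2 × 1.8836 = 7.4046
α = (3/2)·(1 − 3.6374/7.4046) = 0.763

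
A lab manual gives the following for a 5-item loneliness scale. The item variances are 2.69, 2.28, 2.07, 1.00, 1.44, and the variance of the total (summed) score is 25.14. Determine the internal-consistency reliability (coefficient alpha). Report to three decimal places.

coefficient alpha = 0.779

Σσ²ᵢ = 2.69 + 2.28 + 2.07 + 1.00 + 1.44 = 9.48
α = (k/(k−1))·(1 − Σσ²ᵢ/Var(T)) = (5/4)·(1 − 9.48/25.14) = 0.779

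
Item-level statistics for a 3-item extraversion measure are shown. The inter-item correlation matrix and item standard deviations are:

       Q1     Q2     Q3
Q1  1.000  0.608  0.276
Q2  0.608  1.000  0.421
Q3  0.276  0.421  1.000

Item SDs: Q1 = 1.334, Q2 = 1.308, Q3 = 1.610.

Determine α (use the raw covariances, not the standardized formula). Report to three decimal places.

Σσ²ᵢ = 1.334² + 1.308² + 1.610² = 6.0825
Covariances σ_ij = r_ij · s_i · s_j:
  σ(Q1,Q2) = 0.608 × 1.334 × 1.308 = 1.0609
  σ(Q1,Q3) = 0.276 × 1.334 × 1.610 = 0.5928
  σ(Q2,Q3) = 0.421 × 1.308 × 1.610 = 0.8866
σ²_T = Σσ²ᵢ + 2·Σσ_ij = 6.0825 + 2 × 2.5403 = 11.1631
α = (3/2)·(1 − 6.0825/11.1631) = 0.683

α = 0.683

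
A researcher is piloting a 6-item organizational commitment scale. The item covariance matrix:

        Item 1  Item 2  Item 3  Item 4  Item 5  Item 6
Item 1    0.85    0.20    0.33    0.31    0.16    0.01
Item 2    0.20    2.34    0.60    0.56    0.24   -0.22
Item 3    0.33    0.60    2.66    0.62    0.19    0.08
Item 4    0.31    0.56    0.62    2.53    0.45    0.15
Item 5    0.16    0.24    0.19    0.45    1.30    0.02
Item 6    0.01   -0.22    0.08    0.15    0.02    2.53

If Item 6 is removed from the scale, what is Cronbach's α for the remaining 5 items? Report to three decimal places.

α = 0.538

Remaining items: Item 1, Item 2, Item 3, Item 4, Item 5 (k = 5).
Σσᵢ² = 0.85 + 2.34 + 2.66 + 2.53 + 1.30 = 9.68
Var(T) = 9.68 + 2 × 3.66 = 17.00
α (item deleted) = (5/4)·(1 − 9.68/17.00) = 0.538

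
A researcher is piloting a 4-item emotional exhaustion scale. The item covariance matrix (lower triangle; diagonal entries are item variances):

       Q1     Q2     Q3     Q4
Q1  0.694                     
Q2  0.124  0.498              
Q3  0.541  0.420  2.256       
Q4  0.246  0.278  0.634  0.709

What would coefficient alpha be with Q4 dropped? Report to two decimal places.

α = 0.58

Remaining items: Q1, Q2, Q3 (k = 3).
sum of item variances = 0.694 + 0.498 + 2.256 = 3.448
σ²_total = 3.448 + 2 × 1.085 = 5.618
α (item deleted) = (3/2)·(1 − 3.448/5.618) = 0.58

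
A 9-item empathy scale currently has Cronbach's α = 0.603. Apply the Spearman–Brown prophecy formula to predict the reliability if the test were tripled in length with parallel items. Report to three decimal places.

predicted reliability = 0.820

Length factor m = 3
α' = m·α / (1 + (m−1)·α)
   = 3 × 0.603 / (1 + (3 − 1) × 0.603)
   = 1.8090 / 2.2060 = 0.820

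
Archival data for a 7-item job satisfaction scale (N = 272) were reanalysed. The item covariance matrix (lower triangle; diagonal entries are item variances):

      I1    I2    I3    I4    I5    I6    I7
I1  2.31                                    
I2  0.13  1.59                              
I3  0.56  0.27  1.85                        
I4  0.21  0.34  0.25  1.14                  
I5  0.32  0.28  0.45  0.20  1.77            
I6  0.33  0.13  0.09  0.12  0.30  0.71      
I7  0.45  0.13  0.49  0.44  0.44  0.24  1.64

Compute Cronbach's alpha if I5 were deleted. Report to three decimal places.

Cronbach's alpha = 0.570

Remaining items: I1, I2, I3, I4, I6, I7 (k = 6).
Σσ²ᵢ = 2.31 + 1.59 + 1.85 + 1.14 + 0.71 + 1.64 = 9.24
σ²_T = 9.24 + 2 × 4.18 = 17.60
α (item deleted) = (6/5)·(1 − 9.24/17.60) = 0.570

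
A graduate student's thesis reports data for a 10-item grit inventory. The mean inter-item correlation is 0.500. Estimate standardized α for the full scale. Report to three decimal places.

α = 0.909

Standardized α = k·r̄ / (1 + (k−1)·r̄) = 10 × 0.500 / (1 + 9 × 0.500)
  = 5.0000 / 5.5000 = 0.909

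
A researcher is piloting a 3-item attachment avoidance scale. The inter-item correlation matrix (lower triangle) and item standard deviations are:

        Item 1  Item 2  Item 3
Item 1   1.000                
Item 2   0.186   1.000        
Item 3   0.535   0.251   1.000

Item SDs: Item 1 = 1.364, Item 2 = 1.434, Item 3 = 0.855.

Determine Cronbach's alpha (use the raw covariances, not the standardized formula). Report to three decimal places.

Σσ²ᵢ = 1.364² + 1.434² + 0.855² = 4.6479
Covariances σ_ij = r_ij · s_i · s_j:
  σ(Item 1,Item 2) = 0.186 × 1.364 × 1.434 = 0.3638
  σ(Item 1,Item 3) = 0.535 × 1.364 × 0.855 = 0.6239
  σ(Item 2,Item 3) = 0.251 × 1.434 × 0.855 = 0.3077
σ²_T = Σσ²ᵢ + 2·Σσ_ij = 4.6479 + 2 × 1.2954 = 7.2387
α = (3/2)·(1 − 4.6479/7.2387) = 0.537

α = 0.537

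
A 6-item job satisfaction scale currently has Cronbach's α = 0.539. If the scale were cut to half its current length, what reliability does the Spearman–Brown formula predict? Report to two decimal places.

Length factor m = 1/2
α' = m·α / (1 − (1−m)·α)
   = 1/2 × 0.539 / (1 − (1 − 1/2) × 0.539)
   = 0.2695 / 0.7305 = 0.37

predicted reliability = 0.37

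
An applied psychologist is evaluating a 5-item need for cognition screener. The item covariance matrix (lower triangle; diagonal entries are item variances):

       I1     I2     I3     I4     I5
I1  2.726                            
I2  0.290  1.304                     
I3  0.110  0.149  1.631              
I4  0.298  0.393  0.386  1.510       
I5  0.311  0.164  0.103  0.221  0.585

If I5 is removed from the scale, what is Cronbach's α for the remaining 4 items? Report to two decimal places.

α = 0.42

Remaining items: I1, I2, I3, I4 (k = 4).
sum of item variances = 2.726 + 1.304 + 1.631 + 1.510 = 7.171
total variance = 7.171 + 2 × 1.626 = 10.423
α (item deleted) = (4/3)·(1 − 7.171/10.423) = 0.42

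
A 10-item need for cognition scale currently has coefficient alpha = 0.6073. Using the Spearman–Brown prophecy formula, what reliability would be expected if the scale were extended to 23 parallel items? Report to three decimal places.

Length factor m = 23/10 = 2.3000
α' = m·α / (1 + (m−1)·α)
   = 23/10 × 0.6073 / (1 + (23/10 − 1) × 0.6073)
   = 1.3968 / 1.7895 = 0.781

predicted reliability = 0.781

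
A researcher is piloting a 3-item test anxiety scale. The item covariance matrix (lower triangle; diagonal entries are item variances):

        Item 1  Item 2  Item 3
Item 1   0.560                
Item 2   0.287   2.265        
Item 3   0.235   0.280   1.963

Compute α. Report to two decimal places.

α = 0.38

sum of item variances = 0.560 + 2.265 + 1.963 = 4.788
Sum of the distinct covariances = 0.802
Var(T) = 4.788 + 2 × 0.802 = 6.392
α = (k/(k−1))·(1 − sum of item variances/Var(T)) = (3/2)·(1 − 4.788/6.392) = 0.38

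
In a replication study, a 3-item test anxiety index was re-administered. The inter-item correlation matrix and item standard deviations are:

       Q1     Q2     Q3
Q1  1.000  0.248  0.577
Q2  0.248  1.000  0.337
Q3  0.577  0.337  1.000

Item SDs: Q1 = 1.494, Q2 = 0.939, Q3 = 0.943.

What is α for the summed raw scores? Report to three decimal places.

Σσ²ᵢ = 1.494² + 0.939² + 0.943² = 4.0030
Covariances σ_ij = r_ij · s_i · s_j:
  σ(Q1,Q2) = 0.248 × 1.494 × 0.939 = 0.3479
  σ(Q1,Q3) = 0.577 × 1.494 × 0.943 = 0.8129
  σ(Q2,Q3) = 0.337 × 0.939 × 0.943 = 0.2984
σ²_T = Σσ²ᵢ + 2·Σσ_ij = 4.0030 + 2 × 1.4592 = 6.9214
α = (3/2)·(1 − 4.0030/6.9214) = 0.632

α = 0.632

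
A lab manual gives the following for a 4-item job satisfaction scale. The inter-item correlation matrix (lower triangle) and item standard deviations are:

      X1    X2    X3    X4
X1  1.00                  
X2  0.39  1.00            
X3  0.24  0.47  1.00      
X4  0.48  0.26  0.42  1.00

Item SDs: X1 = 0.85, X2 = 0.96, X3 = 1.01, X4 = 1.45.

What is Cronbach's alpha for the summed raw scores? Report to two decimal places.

Σσ²ᵢ = 0.85² + 0.96² + 1.01² + 1.45² = 4.7667
Covariances σ_ij = r_ij · s_i · s_j:
  σ(X1,X2) = 0.39 × 0.85 × 0.96 = 0.3182
  σ(X1,X3) = 0.24 × 0.85 × 1.01 = 0.2060
  σ(X1,X4) = 0.48 × 0.85 × 1.45 = 0.5916
  σ(X2,X3) = 0.47 × 0.96 × 1.01 = 0.4557
  σ(X2,X4) = 0.26 × 0.96 × 1.45 = 0.3619
  σ(X3,X4) = 0.42 × 1.01 × 1.45 = 0.6151
σ²_T = Σσ²ᵢ + 2·Σσ_ij = 4.7667 + 2 × 2.5485 = 9.8637
α = (4/3)·(1 − 4.7667/9.8637) = 0.69

α = 0.69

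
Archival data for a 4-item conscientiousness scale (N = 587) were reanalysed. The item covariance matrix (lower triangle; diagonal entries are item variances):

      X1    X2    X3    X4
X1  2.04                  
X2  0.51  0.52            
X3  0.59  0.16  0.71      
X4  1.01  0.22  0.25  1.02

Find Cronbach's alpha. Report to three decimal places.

ΣVar(i) = 2.04 + 0.52 + 0.71 + 1.02 = 4.29
Sum of off-diagonal covariances = 2.74
Var(T) = 4.29 + 2 × 2.74 = 9.77
α = (k/(k−1))·(1 − ΣVar(i)/Var(T)) = (4/3)·(1 − 4.29/9.77) = 0.748

α = 0.748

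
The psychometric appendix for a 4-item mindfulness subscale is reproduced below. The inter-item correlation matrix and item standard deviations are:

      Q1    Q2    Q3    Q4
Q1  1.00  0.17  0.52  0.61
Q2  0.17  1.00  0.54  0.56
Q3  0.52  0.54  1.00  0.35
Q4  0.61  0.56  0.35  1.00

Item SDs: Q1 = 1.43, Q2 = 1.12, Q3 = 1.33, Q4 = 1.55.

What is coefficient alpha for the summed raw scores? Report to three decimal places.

Σσ²ᵢ = 1.43² + 1.12² + 1.33² + 1.55² = 7.4707
Covariances σ_ij = r_ij · s_i · s_j:
  σ(Q1,Q2) = 0.17 × 1.43 × 1.12 = 0.2723
  σ(Q1,Q3) = 0.52 × 1.43 × 1.33 = 0.9890
  σ(Q1,Q4) = 0.61 × 1.43 × 1.55 = 1.3521
  σ(Q2,Q3) = 0.54 × 1.12 × 1.33 = 0.8044
  σ(Q2,Q4) = 0.56 × 1.12 × 1.55 = 0.9722
  σ(Q3,Q4) = 0.35 × 1.33 × 1.55 = 0.7215
σ²_T = Σσ²ᵢ + 2·Σσ_ij = 7.4707 + 2 × 5.1115 = 17.6937
α = (4/3)·(1 − 7.4707/17.6937) = 0.770

α = 0.770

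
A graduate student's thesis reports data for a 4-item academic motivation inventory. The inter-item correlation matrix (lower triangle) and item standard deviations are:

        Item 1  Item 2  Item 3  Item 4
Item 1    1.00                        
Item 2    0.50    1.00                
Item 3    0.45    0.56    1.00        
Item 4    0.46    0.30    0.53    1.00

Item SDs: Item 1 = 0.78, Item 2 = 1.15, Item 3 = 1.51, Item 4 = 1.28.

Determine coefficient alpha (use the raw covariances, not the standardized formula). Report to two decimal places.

Σσ²ᵢ = 0.78² + 1.15² + 1.51² + 1.28² = 5.8494
Covariances σ_ij = r_ij · s_i · s_j:
  σ(Item 1,Item 2) = 0.50 × 0.78 × 1.15 = 0.4485
  σ(Item 1,Item 3) = 0.45 × 0.78 × 1.51 = 0.5300
  σ(Item 1,Item 4) = 0.46 × 0.78 × 1.28 = 0.4593
  σ(Item 2,Item 3) = 0.56 × 1.15 × 1.51 = 0.9724
  σ(Item 2,Item 4) = 0.30 × 1.15 × 1.28 = 0.4416
  σ(Item 3,Item 4) = 0.53 × 1.51 × 1.28 = 1.0244
σ²_T = Σσ²ᵢ + 2·Σσ_ij = 5.8494 + 2 × 3.8762 = 13.6018
α = (4/3)·(1 − 5.8494/13.6018) = 0.76

coefficient alpha = 0.76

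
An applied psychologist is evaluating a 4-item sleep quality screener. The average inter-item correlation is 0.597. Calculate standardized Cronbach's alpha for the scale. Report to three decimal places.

α = 0.856

Standardized α = k·r̄ / (1 + (k−1)·r̄) = 4 × 0.597 / (1 + 3 × 0.597)
  = 2.3880 / 2.7910 = 0.856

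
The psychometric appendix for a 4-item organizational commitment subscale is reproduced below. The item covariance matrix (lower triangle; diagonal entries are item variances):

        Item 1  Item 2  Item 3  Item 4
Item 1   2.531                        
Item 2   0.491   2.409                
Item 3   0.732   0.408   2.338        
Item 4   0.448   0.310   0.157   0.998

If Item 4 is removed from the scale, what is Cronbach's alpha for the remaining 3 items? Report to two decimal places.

Remaining items: Item 1, Item 2, Item 3 (k = 3).
sum of item variances = 2.531 + 2.409 + 2.338 = 7.278
total variance = 7.278 + 2 × 1.631 = 10.540
α (item deleted) = (3/2)·(1 − 7.278/10.540) = 0.46

α = 0.46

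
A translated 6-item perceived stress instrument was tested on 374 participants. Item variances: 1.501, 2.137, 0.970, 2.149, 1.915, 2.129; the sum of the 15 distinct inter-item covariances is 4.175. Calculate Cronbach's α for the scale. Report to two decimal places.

ΣVar(i) = 1.501 + 2.137 + 0.970 + 2.149 + 1.915 + 2.129 = 10.801
Sum of distinct covariances = 4.175
total variance = ΣVar(i) + 2·Σcov = 10.801 + 2 × 4.175 = 19.151
α = (6/5)·(1 − 10.801/19.151) = 0.52

Cronbach's α = 0.52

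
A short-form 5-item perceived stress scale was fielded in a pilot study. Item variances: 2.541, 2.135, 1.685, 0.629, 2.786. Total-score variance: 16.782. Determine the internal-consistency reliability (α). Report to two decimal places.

ΣVar(i) = 2.541 + 2.135 + 1.685 + 0.629 + 2.786 = 9.776
α = (k/(k−1))·(1 − ΣVar(i)/total variance) = (5/4)·(1 − 9.776/16.782) = 0.52

α = 0.52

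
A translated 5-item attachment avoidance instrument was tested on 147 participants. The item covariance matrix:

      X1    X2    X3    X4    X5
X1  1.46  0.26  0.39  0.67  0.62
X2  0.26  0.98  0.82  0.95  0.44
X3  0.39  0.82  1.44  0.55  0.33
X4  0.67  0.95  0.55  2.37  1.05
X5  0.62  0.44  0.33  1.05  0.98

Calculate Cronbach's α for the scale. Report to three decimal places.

Cronbach's α = 0.784

ΣVar(i) = 1.46 + 0.98 + 1.44 + 2.37 + 0.98 = 7.23
Σ_{i<j} σ_ij = 6.08
σ²_T = 7.23 + 2 × 6.08 = 19.39
α = (k/(k−1))·(1 − ΣVar(i)/σ²_T) = (5/4)·(1 − 7.23/19.39) = 0.784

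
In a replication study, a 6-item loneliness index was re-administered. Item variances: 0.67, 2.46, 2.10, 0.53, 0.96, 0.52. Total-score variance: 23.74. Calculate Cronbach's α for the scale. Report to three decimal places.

Σσ²ᵢ = 0.67 + 2.46 + 2.10 + 0.53 + 0.96 + 0.52 = 7.24
α = (k/(k−1))·(1 − Σσ²ᵢ/total variance) = (6/5)·(1 − 7.24/23.74) = 0.834

α = 0.834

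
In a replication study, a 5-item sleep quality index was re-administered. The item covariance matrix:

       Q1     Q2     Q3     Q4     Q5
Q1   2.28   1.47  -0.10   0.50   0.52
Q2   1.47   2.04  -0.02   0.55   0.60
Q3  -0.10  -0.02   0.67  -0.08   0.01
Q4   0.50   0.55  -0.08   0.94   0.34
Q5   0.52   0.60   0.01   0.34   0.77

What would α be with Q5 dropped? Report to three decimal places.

Remaining items: Q1, Q2, Q3, Q4 (k = 4).
Σσᵢ² = 2.28 + 2.04 + 0.67 + 0.94 = 5.93
Var(T) = 5.93 + 2 × 2.32 = 10.57
α (item deleted) = (4/3)·(1 − 5.93/10.57) = 0.585

α = 0.585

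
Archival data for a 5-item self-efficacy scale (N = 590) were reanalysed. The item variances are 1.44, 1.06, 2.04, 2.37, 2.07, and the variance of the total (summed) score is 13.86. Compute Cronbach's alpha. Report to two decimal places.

Σσᵢ² = 1.44 + 1.06 + 2.04 + 2.37 + 2.07 = 8.98
α = (k/(k−1))·(1 − Σσᵢ²/Var(T)) = (5/4)·(1 − 8.98/13.86) = 0.44

Cronbach's alpha = 0.44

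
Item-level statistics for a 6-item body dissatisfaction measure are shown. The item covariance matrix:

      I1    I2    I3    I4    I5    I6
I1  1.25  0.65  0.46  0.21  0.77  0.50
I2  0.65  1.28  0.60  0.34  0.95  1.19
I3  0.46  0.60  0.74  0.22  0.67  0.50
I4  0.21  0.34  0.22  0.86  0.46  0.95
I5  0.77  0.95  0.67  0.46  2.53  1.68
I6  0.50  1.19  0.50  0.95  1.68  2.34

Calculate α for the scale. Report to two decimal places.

α = 0.83

Σσ²ᵢ = 1.25 + 1.28 + 0.74 + 0.86 + 2.53 + 2.34 = 9.00
Sum of off-diagonal covariances = 10.15
σ²_total = 9.00 + 2 × 10.15 = 29.30
α = (k/(k−1))·(1 − Σσ²ᵢ/σ²_total) = (6/5)·(1 − 9.00/29.30) = 0.83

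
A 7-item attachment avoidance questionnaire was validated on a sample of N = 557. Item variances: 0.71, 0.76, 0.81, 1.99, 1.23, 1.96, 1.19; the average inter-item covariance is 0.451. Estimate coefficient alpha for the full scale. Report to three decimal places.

ΣVar(i) = 0.71 + 0.76 + 0.81 + 1.99 + 1.23 + 1.96 + 1.19 = 8.65
Sum of the 21 distinct covariances = 21 × 0.451 = 9.471
σ²_total = ΣVar(i) + 2·Σcov = 8.65 + 2 × 9.471 = 27.592
α = (7/6)·(1 − 8.65/27.592) = 0.801

coefficient alpha = 0.801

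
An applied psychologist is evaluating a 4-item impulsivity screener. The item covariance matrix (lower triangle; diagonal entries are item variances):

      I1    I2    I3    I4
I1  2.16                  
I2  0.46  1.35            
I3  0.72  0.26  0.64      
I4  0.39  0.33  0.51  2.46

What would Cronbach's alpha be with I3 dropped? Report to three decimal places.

α = 0.425

Remaining items: I1, I2, I4 (k = 3).
Σσ²ᵢ = 2.16 + 1.35 + 2.46 = 5.97
Var(T) = 5.97 + 2 × 1.18 = 8.33
α (item deleted) = (3/2)·(1 − 5.97/8.33) = 0.425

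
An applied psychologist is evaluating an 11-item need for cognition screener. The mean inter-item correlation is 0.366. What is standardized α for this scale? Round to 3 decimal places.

Standardized α = k·r̄ / (1 + (k−1)·r̄) = 11 × 0.366 / (1 + 10 × 0.366)
  = 4.0260 / 4.6600 = 0.864

standardized α = 0.864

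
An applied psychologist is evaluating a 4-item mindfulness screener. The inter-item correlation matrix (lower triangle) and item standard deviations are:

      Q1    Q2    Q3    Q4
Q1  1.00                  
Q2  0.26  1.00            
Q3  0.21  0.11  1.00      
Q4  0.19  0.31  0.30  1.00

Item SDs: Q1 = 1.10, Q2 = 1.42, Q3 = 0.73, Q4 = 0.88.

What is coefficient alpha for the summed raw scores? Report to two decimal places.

α = 0.52

Σσ²ᵢ = 1.10² + 1.42² + 0.73² + 0.88² = 4.5337
Covariances σ_ij = r_ij · s_i · s_j:
  σ(Q1,Q2) = 0.26 × 1.10 × 1.42 = 0.4061
  σ(Q1,Q3) = 0.21 × 1.10 × 0.73 = 0.1686
  σ(Q1,Q4) = 0.19 × 1.10 × 0.88 = 0.1839
  σ(Q2,Q3) = 0.11 × 1.42 × 0.73 = 0.1140
  σ(Q2,Q4) = 0.31 × 1.42 × 0.88 = 0.3874
  σ(Q3,Q4) = 0.30 × 0.73 × 0.88 = 0.1927
σ²_T = Σσ²ᵢ + 2·Σσ_ij = 4.5337 + 2 × 1.4527 = 7.4391
α = (4/3)·(1 − 4.5337/7.4391) = 0.52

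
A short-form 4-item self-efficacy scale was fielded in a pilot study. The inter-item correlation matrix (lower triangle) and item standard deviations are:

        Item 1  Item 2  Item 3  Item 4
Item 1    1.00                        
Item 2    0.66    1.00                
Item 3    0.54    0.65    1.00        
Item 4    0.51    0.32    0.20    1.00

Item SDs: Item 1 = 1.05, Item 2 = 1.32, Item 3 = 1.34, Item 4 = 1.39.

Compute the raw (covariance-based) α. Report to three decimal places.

α = 0.773

Σσ²ᵢ = 1.05² + 1.32² + 1.34² + 1.39² = 6.5726
Covariances σ_ij = r_ij · s_i · s_j:
  σ(Item 1,Item 2) = 0.66 × 1.05 × 1.32 = 0.9148
  σ(Item 1,Item 3) = 0.54 × 1.05 × 1.34 = 0.7598
  σ(Item 1,Item 4) = 0.51 × 1.05 × 1.39 = 0.7443
  σ(Item 2,Item 3) = 0.65 × 1.32 × 1.34 = 1.1497
  σ(Item 2,Item 4) = 0.32 × 1.32 × 1.39 = 0.5871
  σ(Item 3,Item 4) = 0.20 × 1.34 × 1.39 = 0.3725
σ²_T = Σσ²ᵢ + 2·Σσ_ij = 6.5726 + 2 × 4.5282 = 15.6290
α = (4/3)·(1 − 6.5726/15.6290) = 0.773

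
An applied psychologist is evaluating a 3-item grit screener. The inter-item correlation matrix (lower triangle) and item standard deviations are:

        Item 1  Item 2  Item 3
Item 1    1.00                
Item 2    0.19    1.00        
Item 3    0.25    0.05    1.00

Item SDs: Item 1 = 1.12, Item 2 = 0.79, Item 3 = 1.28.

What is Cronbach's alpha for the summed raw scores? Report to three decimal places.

Σσ²ᵢ = 1.12² + 0.79² + 1.28² = 3.5169
Covariances σ_ij = r_ij · s_i · s_j:
  σ(Item 1,Item 2) = 0.19 × 1.12 × 0.79 = 0.1681
  σ(Item 1,Item 3) = 0.25 × 1.12 × 1.28 = 0.3584
  σ(Item 2,Item 3) = 0.05 × 0.79 × 1.28 = 0.0506
σ²_T = Σσ²ᵢ + 2·Σσ_ij = 3.5169 + 2 × 0.5771 = 4.6711
α = (3/2)·(1 − 3.5169/4.6711) = 0.371

Cronbach's alpha = 0.371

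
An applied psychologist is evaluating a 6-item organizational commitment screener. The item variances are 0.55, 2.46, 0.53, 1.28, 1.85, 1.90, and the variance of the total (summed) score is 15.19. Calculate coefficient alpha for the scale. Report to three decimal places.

ΣVar(i) = 0.55 + 2.46 + 0.53 + 1.28 + 1.85 + 1.90 = 8.57
α = (k/(k−1))·(1 − ΣVar(i)/Var(T)) = (6/5)·(1 − 8.57/15.19) = 0.523

coefficient alpha = 0.523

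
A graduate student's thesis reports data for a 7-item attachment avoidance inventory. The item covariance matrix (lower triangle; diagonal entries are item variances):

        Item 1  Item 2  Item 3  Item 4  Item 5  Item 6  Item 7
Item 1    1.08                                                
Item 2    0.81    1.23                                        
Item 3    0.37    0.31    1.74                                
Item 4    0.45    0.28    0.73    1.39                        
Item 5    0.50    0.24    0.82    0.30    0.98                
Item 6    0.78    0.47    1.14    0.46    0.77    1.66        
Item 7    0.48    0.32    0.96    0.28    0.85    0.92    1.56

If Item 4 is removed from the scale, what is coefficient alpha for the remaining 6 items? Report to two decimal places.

Remaining items: Item 1, Item 2, Item 3, Item 5, Item 6, Item 7 (k = 6).
Σσ²ᵢ = 1.08 + 1.23 + 1.74 + 0.98 + 1.66 + 1.56 = 8.25
Var(T) = 8.25 + 2 × 9.74 = 27.73
α (item deleted) = (6/5)·(1 − 8.25/27.73) = 0.84

α = 0.84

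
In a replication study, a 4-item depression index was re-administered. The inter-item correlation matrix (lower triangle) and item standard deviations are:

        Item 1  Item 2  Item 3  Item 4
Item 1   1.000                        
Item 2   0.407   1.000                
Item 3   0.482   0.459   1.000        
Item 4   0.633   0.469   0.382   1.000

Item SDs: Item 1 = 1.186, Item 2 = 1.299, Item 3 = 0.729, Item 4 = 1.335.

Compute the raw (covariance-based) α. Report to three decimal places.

α = 0.767

Σσ²ᵢ = 1.186² + 1.299² + 0.729² + 1.335² = 5.4077
Covariances σ_ij = r_ij · s_i · s_j:
  σ(Item 1,Item 2) = 0.407 × 1.186 × 1.299 = 0.6270
  σ(Item 1,Item 3) = 0.482 × 1.186 × 0.729 = 0.4167
  σ(Item 1,Item 4) = 0.633 × 1.186 × 1.335 = 1.0022
  σ(Item 2,Item 3) = 0.459 × 1.299 × 0.729 = 0.4347
  σ(Item 2,Item 4) = 0.469 × 1.299 × 1.335 = 0.8133
  σ(Item 3,Item 4) = 0.382 × 0.729 × 1.335 = 0.3718
σ²_T = Σσ²ᵢ + 2·Σσ_ij = 5.4077 + 2 × 3.6657 = 12.7391
α = (4/3)·(1 − 5.4077/12.7391) = 0.767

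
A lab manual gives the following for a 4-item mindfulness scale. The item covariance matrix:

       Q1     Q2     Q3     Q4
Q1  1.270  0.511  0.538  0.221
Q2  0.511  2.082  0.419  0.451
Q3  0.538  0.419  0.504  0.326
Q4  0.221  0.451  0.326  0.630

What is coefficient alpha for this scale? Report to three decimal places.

coefficient alpha = 0.698

Σσᵢ² = 1.270 + 2.082 + 0.504 + 0.630 = 4.486
Sum of the distinct covariances = 2.466
σ²_total = 4.486 + 2 × 2.466 = 9.418
α = (k/(k−1))·(1 − Σσᵢ²/σ²_total) = (4/3)·(1 − 4.486/9.418) = 0.698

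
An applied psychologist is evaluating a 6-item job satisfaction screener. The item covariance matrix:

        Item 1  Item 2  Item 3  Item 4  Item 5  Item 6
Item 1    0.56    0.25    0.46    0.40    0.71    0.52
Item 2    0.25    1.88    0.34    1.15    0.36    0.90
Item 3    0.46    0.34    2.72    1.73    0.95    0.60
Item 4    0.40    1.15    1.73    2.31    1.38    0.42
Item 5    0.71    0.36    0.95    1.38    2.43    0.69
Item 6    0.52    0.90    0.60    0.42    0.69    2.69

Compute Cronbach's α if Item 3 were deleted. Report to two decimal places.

Remaining items: Item 1, Item 2, Item 4, Item 5, Item 6 (k = 5).
sum of item variances = 0.56 + 1.88 + 2.31 + 2.43 + 2.69 = 9.87
σ²_total = 9.87 + 2 × 6.78 = 23.43
α (item deleted) = (5/4)·(1 − 9.87/23.43) = 0.72

α = 0.72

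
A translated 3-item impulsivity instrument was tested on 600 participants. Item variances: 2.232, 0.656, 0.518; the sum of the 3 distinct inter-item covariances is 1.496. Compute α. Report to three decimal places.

Σσᵢ² = 2.232 + 0.656 + 0.518 = 3.406
Sum of distinct covariances = 1.496
σ²_total = Σσᵢ² + 2·Σcov = 3.406 + 2 × 1.496 = 6.398
α = (3/2)·(1 − 3.406/6.398) = 0.701

α = 0.701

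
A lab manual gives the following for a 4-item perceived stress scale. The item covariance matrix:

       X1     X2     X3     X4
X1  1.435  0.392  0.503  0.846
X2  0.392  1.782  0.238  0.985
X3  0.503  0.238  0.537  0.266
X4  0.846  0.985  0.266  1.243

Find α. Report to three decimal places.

α = 0.752

sum of item variances = 1.435 + 1.782 + 0.537 + 1.243 = 4.997
Sum of off-diagonal covariances = 3.230
σ²_total = 4.997 + 2 × 3.230 = 11.457
α = (k/(k−1))·(1 − sum of item variances/σ²_total) = (4/3)·(1 − 4.997/11.457) = 0.752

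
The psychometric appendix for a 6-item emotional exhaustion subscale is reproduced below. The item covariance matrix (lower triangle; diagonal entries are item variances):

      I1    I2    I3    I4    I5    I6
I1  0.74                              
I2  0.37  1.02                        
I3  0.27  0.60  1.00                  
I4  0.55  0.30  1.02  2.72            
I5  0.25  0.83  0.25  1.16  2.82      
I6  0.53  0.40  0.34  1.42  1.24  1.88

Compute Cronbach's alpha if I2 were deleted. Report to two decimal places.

α = 0.76

Remaining items: I1, I3, I4, I5, I6 (k = 5).
ΣVar(i) = 0.74 + 1.00 + 2.72 + 2.82 + 1.88 = 9.16
σ²_T = 9.16 + 2 × 7.03 = 23.22
α (item deleted) = (5/4)·(1 − 9.16/23.22) = 0.76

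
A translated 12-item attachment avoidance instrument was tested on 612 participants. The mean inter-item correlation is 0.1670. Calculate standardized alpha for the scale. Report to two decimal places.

Standardized α = k·r̄ / (1 + (k−1)·r̄) = 12 × 0.1670 / (1 + 11 × 0.1670)
  = 2.0040 / 2.8370 = 0.71

α = 0.71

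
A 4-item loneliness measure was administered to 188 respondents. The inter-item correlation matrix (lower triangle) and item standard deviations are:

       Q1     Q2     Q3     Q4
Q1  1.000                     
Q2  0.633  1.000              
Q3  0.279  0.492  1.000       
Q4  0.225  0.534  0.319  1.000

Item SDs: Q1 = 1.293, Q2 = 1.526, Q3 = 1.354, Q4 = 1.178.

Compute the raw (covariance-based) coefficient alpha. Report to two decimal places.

Σσ²ᵢ = 1.293² + 1.526² + 1.354² + 1.178² = 7.2215
Covariances σ_ij = r_ij · s_i · s_j:
  σ(Q1,Q2) = 0.633 × 1.293 × 1.526 = 1.2490
  σ(Q1,Q3) = 0.279 × 1.293 × 1.354 = 0.4885
  σ(Q1,Q4) = 0.225 × 1.293 × 1.178 = 0.3427
  σ(Q2,Q3) = 0.492 × 1.526 × 1.354 = 1.0166
  σ(Q2,Q4) = 0.534 × 1.526 × 1.178 = 0.9599
  σ(Q3,Q4) = 0.319 × 1.354 × 1.178 = 0.5088
σ²_T = Σσ²ᵢ + 2·Σσ_ij = 7.2215 + 2 × 4.5655 = 16.3525
α = (4/3)·(1 − 7.2215/16.3525) = 0.74

α = 0.74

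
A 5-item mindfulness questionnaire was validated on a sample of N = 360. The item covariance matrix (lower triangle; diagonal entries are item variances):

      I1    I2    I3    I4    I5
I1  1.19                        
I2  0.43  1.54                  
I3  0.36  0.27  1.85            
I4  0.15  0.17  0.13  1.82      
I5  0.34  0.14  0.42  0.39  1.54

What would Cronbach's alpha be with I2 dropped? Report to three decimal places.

α = 0.478

Remaining items: I1, I3, I4, I5 (k = 4).
ΣVar(i) = 1.19 + 1.85 + 1.82 + 1.54 = 6.40
σ²_T = 6.40 + 2 × 1.79 = 9.98
α (item deleted) = (4/3)·(1 − 6.40/9.98) = 0.478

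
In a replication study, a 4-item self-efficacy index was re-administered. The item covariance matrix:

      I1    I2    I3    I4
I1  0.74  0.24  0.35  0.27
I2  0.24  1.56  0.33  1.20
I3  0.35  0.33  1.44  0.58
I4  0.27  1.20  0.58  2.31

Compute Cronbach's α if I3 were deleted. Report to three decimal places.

Cronbach's α = 0.639

Remaining items: I1, I2, I4 (k = 3).
sum of item variances = 0.74 + 1.56 + 2.31 = 4.61
Var(T) = 4.61 + 2 × 1.71 = 8.03
α (item deleted) = (3/2)·(1 − 4.61/8.03) = 0.639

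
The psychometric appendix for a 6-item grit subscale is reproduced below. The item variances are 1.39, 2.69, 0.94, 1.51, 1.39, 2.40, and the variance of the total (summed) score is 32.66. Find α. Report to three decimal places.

α = 0.821

Σσᵢ² = 1.39 + 2.69 + 0.94 + 1.51 + 1.39 + 2.40 = 10.32
α = (k/(k−1))·(1 − Σσᵢ²/σ²_total) = (6/5)·(1 − 10.32/32.66) = 0.821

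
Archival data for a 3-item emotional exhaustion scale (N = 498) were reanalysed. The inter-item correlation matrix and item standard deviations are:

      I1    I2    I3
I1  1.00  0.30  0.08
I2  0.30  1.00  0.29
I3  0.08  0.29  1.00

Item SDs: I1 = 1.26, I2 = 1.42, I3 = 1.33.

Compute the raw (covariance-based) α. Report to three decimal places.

α = 0.468

Σσ²ᵢ = 1.26² + 1.42² + 1.33² = 5.3729
Covariances σ_ij = r_ij · s_i · s_j:
  σ(I1,I2) = 0.30 × 1.26 × 1.42 = 0.5368
  σ(I1,I3) = 0.08 × 1.26 × 1.33 = 0.1341
  σ(I2,I3) = 0.29 × 1.42 × 1.33 = 0.5477
σ²_T = Σσ²ᵢ + 2·Σσ_ij = 5.3729 + 2 × 1.2186 = 7.8101
α = (3/2)·(1 − 5.3729/7.8101) = 0.468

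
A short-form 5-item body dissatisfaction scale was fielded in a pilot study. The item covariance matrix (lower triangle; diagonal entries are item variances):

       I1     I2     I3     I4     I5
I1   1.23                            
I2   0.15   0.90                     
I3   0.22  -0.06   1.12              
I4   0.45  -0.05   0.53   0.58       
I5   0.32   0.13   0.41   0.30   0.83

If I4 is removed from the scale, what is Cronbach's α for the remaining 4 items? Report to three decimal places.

α = 0.486

Remaining items: I1, I2, I3, I5 (k = 4).
sum of item variances = 1.23 + 0.90 + 1.12 + 0.83 = 4.08
Var(T) = 4.08 + 2 × 1.17 = 6.42
α (item deleted) = (4/3)·(1 − 4.08/6.42) = 0.486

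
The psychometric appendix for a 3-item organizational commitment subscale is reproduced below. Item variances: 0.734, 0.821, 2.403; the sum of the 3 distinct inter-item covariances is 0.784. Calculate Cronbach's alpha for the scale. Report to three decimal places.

Cronbach's alpha = 0.426

Σσ²ᵢ = 0.734 + 0.821 + 2.403 = 3.958
Sum of distinct covariances = 0.784
σ²_total = Σσ²ᵢ + 2·Σcov = 3.958 + 2 × 0.784 = 5.526
α = (3/2)·(1 − 3.958/5.526) = 0.426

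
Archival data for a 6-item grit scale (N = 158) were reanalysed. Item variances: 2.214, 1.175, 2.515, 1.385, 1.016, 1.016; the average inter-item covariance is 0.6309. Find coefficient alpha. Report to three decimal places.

α = 0.804

ΣVar(i) = 2.214 + 1.175 + 2.515 + 1.385 + 1.016 + 1.016 = 9.321
Sum of the 15 distinct covariances = 15 × 0.6309 = 9.4635
σ²_total = ΣVar(i) + 2·Σcov = 9.321 + 2 × 9.4635 = 28.2480
α = (6/5)·(1 − 9.321/28.2480) = 0.804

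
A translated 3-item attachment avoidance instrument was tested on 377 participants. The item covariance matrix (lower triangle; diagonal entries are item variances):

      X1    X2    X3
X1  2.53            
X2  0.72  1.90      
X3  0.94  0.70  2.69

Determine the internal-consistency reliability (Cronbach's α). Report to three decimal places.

Σσ²ᵢ = 2.53 + 1.90 + 2.69 = 7.12
Σ_{i<j} σ_ij = 2.36
total variance = 7.12 + 2 × 2.36 = 11.84
α = (k/(k−1))·(1 − Σσ²ᵢ/total variance) = (3/2)·(1 − 7.12/11.84) = 0.598

Cronbach's α = 0.598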